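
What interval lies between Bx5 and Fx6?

diminished fifth

Counting letters B–C–D–E–F gives a fifth.
B##→F## = 6 semitones, 1 narrower than the perfect fifth (7), so diminished.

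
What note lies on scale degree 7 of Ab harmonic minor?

G

Degree 7 takes the letter 6 steps above A, which is G.
In harmonic minor, degree 7 sits 11 semitones above the tonic. Ab + 11 semitones is pitch class 7, spelled on G as G.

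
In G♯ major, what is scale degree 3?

Degree 3 takes the letter 2 steps above G, which is B.
In major, degree 3 sits 4 semitones above the tonic. G# + 4 semitones is pitch class 0, spelled on B as B#.

B#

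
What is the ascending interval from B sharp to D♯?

minor third

Counting letters B–C–D gives a third.
B#→D# = 3 semitones, 1 narrower than the major third (4), so minor.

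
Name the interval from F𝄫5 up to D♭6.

The letter names run F→D, a span of 5 letter steps, so the interval is some kind of sixth.
Fbb to Db is 10 semitones. A major sixth is 9, so 10 makes it augmented.

augmented sixth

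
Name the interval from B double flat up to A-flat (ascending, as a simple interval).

Counting letters B–C–D–E–F–G–A gives a seventh.
Bbb→Ab = 11 semitones, exactly the major seventh.

major seventh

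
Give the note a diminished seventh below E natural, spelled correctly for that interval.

A seventh below E lands on the letter F.
A diminished seventh spans 9 semitones, so E moves to pitch class 7. On the letter F that is F##.

F##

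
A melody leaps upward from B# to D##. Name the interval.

major third

Counting letters B–C–D gives a third.
B#→D## = 4 semitones, exactly the major third.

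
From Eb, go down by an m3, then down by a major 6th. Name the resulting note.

Eb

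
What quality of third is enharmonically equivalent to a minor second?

doubly diminished

A minor second spans 1 semitone.
A third spanning 1 semitone is doubly diminished (the major third is 4).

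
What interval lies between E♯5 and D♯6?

minor seventh

The letter names run E→D, a span of 6 letter steps, so the interval is some kind of seventh.
E# to D# is 10 semitones. A major seventh is 11, so 10 makes it minor.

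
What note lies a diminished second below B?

A##

B down a major second is A, so the target letter is A.
From B, a diminished second is 0 semitones down: A##.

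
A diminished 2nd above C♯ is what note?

C up a major second is D, so the target letter is D.
From C#, a diminished second is 0 semitones up: Db.

Db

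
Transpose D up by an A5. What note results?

D up a perfect fifth is A, so the target letter is A.
From D, an augmented fifth is 8 semitones up: A#.

A#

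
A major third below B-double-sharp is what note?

G##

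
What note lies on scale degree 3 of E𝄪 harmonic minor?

Degree 3 takes the letter 2 steps above E, which is G.
In harmonic minor, degree 3 sits 3 semitones above the tonic. E## + 3 semitones is pitch class 9, spelled on G as G##.

G##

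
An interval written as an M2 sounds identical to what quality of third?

diminished

A major second spans 2 semitones.
A third spanning 2 semitones is diminished (the major third is 4).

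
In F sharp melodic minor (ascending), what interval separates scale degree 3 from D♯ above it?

augmented fourth

Scale degree 3 of F# melodic minor (ascending) is A.
A up to D#: letters A→D make it a fourth; 6 semitones makes it augmented.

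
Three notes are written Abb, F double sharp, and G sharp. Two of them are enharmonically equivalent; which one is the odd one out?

In 12-tone equal temperament, enharmonic equivalents share a pitch class. Abb is pitch class 7; F## is pitch class 7; G# is pitch class 8.
Abb and F## share pitch class 7, while G# is pitch class 8.

G#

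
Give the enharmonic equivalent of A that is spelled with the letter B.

Bbb

A is pitch class 9. The letter B alone is pitch class 11.
To reach pitch class 9 from B requires an offset of -2 semitones, i.e. double flat: Bbb.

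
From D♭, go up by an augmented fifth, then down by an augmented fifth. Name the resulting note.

An augmented fifth up from Db is A (letter A, 8 semitones up).
An augmented fifth down from A is Db (letter D, 8 semitones down).

Db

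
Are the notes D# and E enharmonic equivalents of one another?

No

D# is pitch class 3; E is pitch class 4.
The pitch classes differ (3 vs. 4), so they are not enharmonic equivalents.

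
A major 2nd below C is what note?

A second below C lands on the letter B.
A major second spans 2 semitones, so C moves to pitch class 10. On the letter B that is Bb.

Bb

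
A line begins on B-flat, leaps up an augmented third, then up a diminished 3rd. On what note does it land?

F

An augmented third up from Bb is D# (letter D, 5 semitones up).
A diminished third up from D# is F (letter F, 2 semitones up).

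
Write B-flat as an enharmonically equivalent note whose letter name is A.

A#

Bb is pitch class 10. The letter A alone is pitch class 9.
To reach pitch class 10 from A requires an offset of +1 semitone, i.e. sharp: A#.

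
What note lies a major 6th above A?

A sixth above A lands on the letter F.
A major sixth spans 9 semitones, so A moves to pitch class 6. On the letter F that is F#.

F#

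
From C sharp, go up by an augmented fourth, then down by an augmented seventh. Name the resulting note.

G

An augmented fourth up from C# is F## (letter F, 6 semitones up).
An augmented seventh down from F## is G (letter G, 12 semitones down).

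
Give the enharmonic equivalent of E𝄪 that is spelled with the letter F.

F#

E## is pitch class 6. The letter F alone is pitch class 5.
To reach pitch class 6 from F requires an offset of +1 semitone, i.e. sharp: F#.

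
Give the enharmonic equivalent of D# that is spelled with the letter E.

Eb

Plain E sits 1 semitone above D#, so on the letter E the same pitch needs a flat: Eb.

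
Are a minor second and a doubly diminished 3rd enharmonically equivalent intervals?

A minor second spans 1 semitone; a doubly diminished third spans 1.
They are enharmonically equivalent.

Yes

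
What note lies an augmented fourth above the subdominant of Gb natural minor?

F

The subdominant of Gb natural minor is Cb.
An augmented fourth (6 semitones) above Cb lands on the letter F, giving F.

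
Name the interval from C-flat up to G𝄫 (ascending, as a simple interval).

The letter names run C→G, a span of 4 letter steps, so the interval is some kind of fifth.
Cb to Gbb is 6 semitones. A perfect fifth is 7, so 6 makes it diminished.

diminished fifth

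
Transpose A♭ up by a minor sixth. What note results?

A up a major sixth is F#, so the target letter is F.
From Ab, a minor sixth is 8 semitones up: Fb.

Fb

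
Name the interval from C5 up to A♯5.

Counting letters C–D–E–F–G–A gives a sixth.
C→A# = 10 semitones, 1 wider than the major sixth (9), so augmented.

augmented sixth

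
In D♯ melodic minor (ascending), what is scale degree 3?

F#

Degree 3 takes the letter 2 steps above D, which is F.
In melodic minor (ascending), degree 3 sits 3 semitones above the tonic. D# + 3 semitones is pitch class 6, spelled on F as F#.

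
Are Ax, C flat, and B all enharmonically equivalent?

A## is pitch class 11; Cb is pitch class 11; B is pitch class 11.
All spellings map to pitch class 11, so they are enharmonically equivalent.

Yes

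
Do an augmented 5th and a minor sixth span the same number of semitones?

Yes

An augmented fifth spans 8 semitones; a minor sixth spans 8.
They are enharmonically equivalent.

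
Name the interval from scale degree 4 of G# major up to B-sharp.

major seventh

Scale degree 4 of G# major is C#.
C# up to B#: letters C→B make it a seventh; 11 semitones makes it major.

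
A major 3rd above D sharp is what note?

F##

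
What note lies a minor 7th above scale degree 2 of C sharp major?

Scale degree 2 of C# major is D#.
A minor seventh (10 semitones) above D# lands on the letter C, giving C#.

C#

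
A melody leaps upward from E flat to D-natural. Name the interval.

major seventh

The letter names run E→D, a span of 6 letter steps, so the interval is some kind of seventh.
Eb to D is 11 semitones. A major seventh is 11, so 11 makes it major.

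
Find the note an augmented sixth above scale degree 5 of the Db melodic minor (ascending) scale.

Scale degree 5 of Db melodic minor (ascending) is Ab.
An augmented sixth (10 semitones) above Ab lands on the letter F, giving F#.

F#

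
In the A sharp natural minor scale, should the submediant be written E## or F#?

Each scale degree takes a distinct letter name. Degree 6 of a scale on A must use the letter F.
F# and E## are enharmonically the same pitch, but only F# uses the letter F, so it is the correct spelling here.

F#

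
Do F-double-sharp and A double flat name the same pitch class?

Yes

F## = pitch class 7 and Abb = pitch class 7 — the same pitch class, so they are enharmonic equivalents.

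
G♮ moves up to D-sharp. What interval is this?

augmented fifth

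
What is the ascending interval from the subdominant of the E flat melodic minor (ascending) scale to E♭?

The subdominant of Eb melodic minor (ascending) is Ab.
Ab up to Eb: letters A→E make it a fifth; 7 semitones makes it perfect.

perfect fifth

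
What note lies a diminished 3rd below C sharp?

A third below C lands on the letter A.
A diminished third spans 2 semitones, so C# moves to pitch class 11. On the letter A that is A##.

A##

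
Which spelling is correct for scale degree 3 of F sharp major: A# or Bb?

A#

Each scale degree takes a distinct letter name. Degree 3 of a scale on F must use the letter A.
A# and Bb are enharmonically the same pitch, but only A# uses the letter A, so it is the correct spelling here.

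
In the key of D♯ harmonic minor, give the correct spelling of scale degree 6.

The D# harmonic minor scale runs D# E# F# G# A# B C##.
Degree 6 is B.

B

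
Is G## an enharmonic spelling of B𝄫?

G## = pitch class 9 and Bbb = pitch class 9 — the same pitch class, so they are enharmonic equivalents.

Yes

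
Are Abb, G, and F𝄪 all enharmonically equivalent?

Abb is pitch class 7; G is pitch class 7; F## is pitch class 7.
All spellings map to pitch class 7, so they are enharmonically equivalent.

Yes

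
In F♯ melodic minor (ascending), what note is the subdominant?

B

Degree 4 takes the letter 3 steps above F, which is B.
In melodic minor (ascending), degree 4 sits 5 semitones above the tonic. F# + 5 semitones is pitch class 11, spelled on B as B.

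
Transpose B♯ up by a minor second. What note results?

C#

A second above B lands on the letter C.
A minor second spans 1 semitone, so B# moves to pitch class 1. On the letter C that is C#.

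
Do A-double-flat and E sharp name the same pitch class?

Abb is pitch class 7; E# is pitch class 5.
The pitch classes differ (7 vs. 5), so they are not enharmonic equivalents.

No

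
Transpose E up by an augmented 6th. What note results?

A sixth above E lands on the letter C.
An augmented sixth spans 10 semitones, so E moves to pitch class 2. On the letter C that is C##.

C##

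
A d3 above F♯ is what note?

F up a major third is A, so the target letter is A.
From F#, a diminished third is 2 semitones up: Ab.

Ab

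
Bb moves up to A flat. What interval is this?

minor seventh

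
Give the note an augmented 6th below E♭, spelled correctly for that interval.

Gbb

E down a major sixth is G, so the target letter is G.
From Eb, an augmented sixth is 10 semitones down: Gbb.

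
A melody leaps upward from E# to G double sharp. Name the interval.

major third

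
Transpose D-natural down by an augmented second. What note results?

D down a major second is C, so the target letter is C.
From D, an augmented second is 3 semitones down: Cb.

Cb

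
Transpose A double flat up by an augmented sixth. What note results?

F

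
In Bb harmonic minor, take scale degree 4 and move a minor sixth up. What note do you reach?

Scale degree 4 of Bb harmonic minor is Eb.
A minor sixth (8 semitones) above Eb lands on the letter C, giving Cb.

Cb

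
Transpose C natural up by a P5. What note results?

G

A fifth above C lands on the letter G.
A perfect fifth spans 7 semitones, so C moves to pitch class 7. On the letter G that is G.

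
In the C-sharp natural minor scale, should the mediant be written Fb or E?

E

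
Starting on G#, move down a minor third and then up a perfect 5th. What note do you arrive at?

A minor third down from G# is E# (letter E, 3 semitones down).
A perfect fifth up from E# is B# (letter B, 7 semitones up).

B#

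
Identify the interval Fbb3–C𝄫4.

perfect fifth

The letter names run F→C, a span of 4 letter steps, so the interval is some kind of fifth.
Fbb to Cbb is 7 semitones. A perfect fifth is 7, so 7 makes it perfect.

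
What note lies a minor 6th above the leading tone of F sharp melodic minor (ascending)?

The leading tone of F# melodic minor (ascending) is E#.
A minor sixth (8 semitones) above E# lands on the letter C, giving C#.

C#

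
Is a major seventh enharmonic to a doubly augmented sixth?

Yes

A major seventh spans 11 semitones; a doubly augmented sixth spans 11.
They are enharmonically equivalent.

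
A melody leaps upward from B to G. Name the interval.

minor sixth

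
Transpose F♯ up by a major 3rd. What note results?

A#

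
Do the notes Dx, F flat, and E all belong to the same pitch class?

Yes

D## = pitch class 4 and Fb = pitch class 4 and E = pitch class 4 — the same pitch class, so they are enharmonic equivalents.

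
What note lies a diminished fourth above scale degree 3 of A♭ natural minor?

Fbb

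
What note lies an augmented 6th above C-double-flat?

Ab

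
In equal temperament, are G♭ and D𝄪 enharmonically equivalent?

No

Gb is pitch class 6; D## is pitch class 4.
The pitch classes differ (6 vs. 4), so they are not enharmonic equivalents.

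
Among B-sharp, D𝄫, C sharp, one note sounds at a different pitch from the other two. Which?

In 12-tone equal temperament, enharmonic equivalents share a pitch class. B# is pitch class 0; Dbb is pitch class 0; C# is pitch class 1.
B# and Dbb share pitch class 0, while C# is pitch class 1.

C#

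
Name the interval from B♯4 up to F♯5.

diminished fifth

Counting letters B–C–D–E–F gives a fifth.
B#→F# = 6 semitones, 1 narrower than the perfect fifth (7), so diminished.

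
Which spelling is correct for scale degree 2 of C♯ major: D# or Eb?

D#

Each scale degree takes a distinct letter name. Degree 2 of a scale on C must use the letter D.
D# and Eb are enharmonically the same pitch, but only D# uses the letter D, so it is the correct spelling here.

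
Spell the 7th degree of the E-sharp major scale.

D##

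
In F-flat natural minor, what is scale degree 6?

Degree 6 takes the letter 5 steps above F, which is D.
In natural minor, degree 6 sits 8 semitones above the tonic. Fb + 8 semitones is pitch class 0, spelled on D as Dbb.

Dbb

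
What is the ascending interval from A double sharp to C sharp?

diminished third

Counting letters A–B–C gives a third.
A##→C# = 2 semitones, 2 narrower than the major third (4), so diminished.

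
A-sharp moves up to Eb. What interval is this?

doubly diminished fifth

The letter names run A→E, a span of 4 letter steps, so the interval is some kind of fifth.
A# to Eb is 5 semitones. A perfect fifth is 7, so 5 makes it doubly diminished.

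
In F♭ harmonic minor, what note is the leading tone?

Degree 7 takes the letter 6 steps above F, which is E.
In harmonic minor, degree 7 sits 11 semitones above the tonic. Fb + 11 semitones is pitch class 3, spelled on E as Eb.

Eb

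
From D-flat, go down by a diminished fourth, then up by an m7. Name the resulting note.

A diminished fourth down from Db is A (letter A, 4 semitones down).
A minor seventh up from A is G (letter G, 10 semitones up).

G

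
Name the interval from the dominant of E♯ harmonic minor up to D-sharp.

minor third

The dominant of E# harmonic minor is B#.
B# up to D#: letters B→D make it a third; 3 semitones makes it minor.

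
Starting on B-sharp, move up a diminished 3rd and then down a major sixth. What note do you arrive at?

A diminished third up from B# is D (letter D, 2 semitones up).
A major sixth down from D is F (letter F, 9 semitones down).

F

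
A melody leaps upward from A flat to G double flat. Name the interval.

Counting letters A–B–C–D–E–F–G gives a seventh.
Ab→Gbb = 9 semitones, 2 narrower than the major seventh (11), so diminished.

diminished seventh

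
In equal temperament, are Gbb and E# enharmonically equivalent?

Yes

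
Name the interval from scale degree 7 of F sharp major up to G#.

minor third

Scale degree 7 of F# major is E#.
E# up to G#: letters E→G make it a third; 3 semitones makes it minor.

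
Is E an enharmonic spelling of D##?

Yes

E = pitch class 4 and D## = pitch class 4 — the same pitch class, so they are enharmonic equivalents.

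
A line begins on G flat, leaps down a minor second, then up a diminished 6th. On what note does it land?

Dbb

A minor second down from Gb is F (letter F, 1 semitone down).
A diminished sixth up from F is Dbb (letter D, 7 semitones up).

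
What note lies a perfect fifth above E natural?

E up a perfect fifth is B, so the target letter is B.
From E, a perfect fifth is 7 semitones up: B.

B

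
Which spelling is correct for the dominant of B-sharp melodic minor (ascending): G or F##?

F##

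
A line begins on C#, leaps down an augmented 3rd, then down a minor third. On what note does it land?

F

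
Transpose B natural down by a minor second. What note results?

B down a major second is A, so the target letter is A.
From B, a minor second is 1 semitone down: A#.

A#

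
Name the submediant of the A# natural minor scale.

F#

The A# natural minor scale runs A# B# C# D# E# F# G#.
Degree 6 is F#.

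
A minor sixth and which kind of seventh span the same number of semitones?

A minor sixth spans 8 semitones.
A seventh spanning 8 semitones is doubly diminished (the major seventh is 11).

doubly diminished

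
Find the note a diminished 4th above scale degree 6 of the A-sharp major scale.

Scale degree 6 of A# major is F##.
A diminished fourth (4 semitones) above F## lands on the letter B, giving B.

B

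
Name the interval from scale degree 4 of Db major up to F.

major seventh

Scale degree 4 of Db major is Gb.
Gb up to F: letters G→F make it a seventh; 11 semitones makes it major.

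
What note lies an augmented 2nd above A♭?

A second above A lands on the letter B.
An augmented second spans 3 semitones, so Ab moves to pitch class 11. On the letter B that is B.

B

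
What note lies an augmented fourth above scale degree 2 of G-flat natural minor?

Scale degree 2 of Gb natural minor is Ab.
An augmented fourth (6 semitones) above Ab lands on the letter D, giving D.

D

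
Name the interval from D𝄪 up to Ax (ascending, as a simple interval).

Counting letters D–E–F–G–A gives a fifth.
D##→A## = 7 semitones, exactly the perfect fifth.

perfect fifth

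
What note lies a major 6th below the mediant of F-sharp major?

C#

The mediant of F# major is A#.
A major sixth (9 semitones) below A# lands on the letter C, giving C#.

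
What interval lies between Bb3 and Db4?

Counting letters B–C–D gives a third.
Bb→Db = 3 semitones, 1 narrower than the major third (4), so minor.

minor third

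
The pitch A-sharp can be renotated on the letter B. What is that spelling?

A# is pitch class 10. The letter B alone is pitch class 11.
To reach pitch class 10 from B requires an offset of -1 semitone, i.e. flat: Bb.

Bb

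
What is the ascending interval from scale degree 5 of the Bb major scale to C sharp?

augmented fifth

Scale degree 5 of Bb major is F.
F up to C#: letters F→C make it a fifth; 8 semitones makes it augmented.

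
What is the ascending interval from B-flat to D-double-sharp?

doubly augmented third

The letter names run B→D, a span of 2 letter steps, so the interval is some kind of third.
Bb to D## is 6 semitones. A major third is 4, so 6 makes it doubly augmented.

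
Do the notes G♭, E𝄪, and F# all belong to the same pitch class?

Gb = pitch class 6 and E## = pitch class 6 and F# = pitch class 6 — the same pitch class, so they are enharmonic equivalents.

Yes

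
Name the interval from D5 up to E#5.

Counting letters D–E gives a second.
D→E# = 3 semitones, 1 wider than the major second (2), so augmented.

augmented second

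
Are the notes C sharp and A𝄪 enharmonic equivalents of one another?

No

C# is pitch class 1; A## is pitch class 11.
The pitch classes differ (1 vs. 11), so they are not enharmonic equivalents.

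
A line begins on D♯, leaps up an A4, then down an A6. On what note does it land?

B

An augmented fourth up from D# is G## (letter G, 6 semitones up).
An augmented sixth down from G## is B (letter B, 10 semitones down).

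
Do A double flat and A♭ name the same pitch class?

No

Two spellings are enharmonically equivalent only if they share a pitch class.
Here Abb → 7, Ab → 8; 7 ≠ 8, so they are not.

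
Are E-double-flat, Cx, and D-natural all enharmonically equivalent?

Ebb = pitch class 2 and C## = pitch class 2 and D = pitch class 2 — the same pitch class, so they are enharmonic equivalents.

Yes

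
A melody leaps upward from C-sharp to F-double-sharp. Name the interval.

augmented fourth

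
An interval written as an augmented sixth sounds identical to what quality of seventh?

An augmented sixth spans 10 semitones.
A seventh spanning 10 semitones is minor (the major seventh is 11).

minor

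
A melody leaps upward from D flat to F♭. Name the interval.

The letter names run D→F, a span of 2 letter steps, so the interval is some kind of third.
Db to Fb is 3 semitones. A major third is 4, so 3 makes it minor.

minor third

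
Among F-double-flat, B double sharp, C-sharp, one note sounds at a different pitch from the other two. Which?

In 12-tone equal temperament, enharmonic equivalents share a pitch class. Fbb is pitch class 3; B## is pitch class 1; C# is pitch class 1.
B## and C# share pitch class 1, while Fbb is pitch class 3.

Fbb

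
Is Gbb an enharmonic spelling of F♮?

Gbb = pitch class 5 and F = pitch class 5 — the same pitch class, so they are enharmonic equivalents.

Yes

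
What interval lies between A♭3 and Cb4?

Counting letters A–B–C gives a third.
Ab→Cb = 3 semitones, 1 narrower than the major third (4), so minor.

minor third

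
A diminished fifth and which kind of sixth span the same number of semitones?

A diminished fifth spans 6 semitones.
A sixth spanning 6 semitones is doubly diminished (the major sixth is 9).

doubly diminished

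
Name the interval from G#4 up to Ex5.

augmented sixth

The letter names run G→E, a span of 5 letter steps, so the interval is some kind of sixth.
G# to E## is 10 semitones. A major sixth is 9, so 10 makes it augmented.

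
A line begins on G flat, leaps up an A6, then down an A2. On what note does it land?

Db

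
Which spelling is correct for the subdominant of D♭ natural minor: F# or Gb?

Each scale degree takes a distinct letter name. Degree 4 of a scale on D must use the letter G.
Gb and F# are enharmonically the same pitch, but only Gb uses the letter G, so it is the correct spelling here.

Gb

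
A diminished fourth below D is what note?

A#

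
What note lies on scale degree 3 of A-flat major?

Degree 3 takes the letter 2 steps above A, which is C.
In major, degree 3 sits 4 semitones above the tonic. Ab + 4 semitones is pitch class 0, spelled on C as C.

C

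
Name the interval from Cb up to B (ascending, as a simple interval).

augmented seventh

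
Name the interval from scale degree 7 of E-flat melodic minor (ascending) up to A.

Scale degree 7 of Eb melodic minor (ascending) is D.
D up to A: letters D→A make it a fifth; 7 semitones makes it perfect.

perfect fifth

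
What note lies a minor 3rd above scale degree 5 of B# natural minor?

A#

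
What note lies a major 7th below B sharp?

C#

A seventh below B lands on the letter C.
A major seventh spans 11 semitones, so B# moves to pitch class 1. On the letter C that is C#.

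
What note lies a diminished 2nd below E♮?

A second below E lands on the letter D.
A diminished second spans 0 semitones, so E moves to pitch class 4. On the letter D that is D##.

D##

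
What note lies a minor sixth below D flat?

F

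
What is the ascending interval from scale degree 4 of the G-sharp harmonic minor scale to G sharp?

perfect fifth

Scale degree 4 of G# harmonic minor is C#.
C# up to G#: letters C→G make it a fifth; 7 semitones makes it perfect.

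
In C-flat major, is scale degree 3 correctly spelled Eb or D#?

Each scale degree takes a distinct letter name. Degree 3 of a scale on C must use the letter E.
Eb and D# are enharmonically the same pitch, but only Eb uses the letter E, so it is the correct spelling here.

Eb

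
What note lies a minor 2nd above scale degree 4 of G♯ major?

D

Scale degree 4 of G# major is C#.
A minor second (1 semitone) above C# lands on the letter D, giving D.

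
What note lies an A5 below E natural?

E down a perfect fifth is A, so the target letter is A.
From E, an augmented fifth is 8 semitones down: Ab.

Ab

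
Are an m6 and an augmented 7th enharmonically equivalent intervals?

A minor sixth spans 8 semitones; an augmented seventh spans 12.
The spans differ, so they are not enharmonic equivalents.

No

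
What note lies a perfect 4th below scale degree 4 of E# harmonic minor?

E#

Scale degree 4 of E# harmonic minor is A#.
A perfect fourth (5 semitones) below A# lands on the letter E, giving E#.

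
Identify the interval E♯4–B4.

The letter names run E→B, a span of 4 letter steps, so the interval is some kind of fifth.
E# to B is 6 semitones. A perfect fifth is 7, so 6 makes it diminished.

diminished fifth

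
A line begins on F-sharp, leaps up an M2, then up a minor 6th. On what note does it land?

A major second up from F# is G# (letter G, 2 semitones up).
A minor sixth up from G# is E (letter E, 8 semitones up).

E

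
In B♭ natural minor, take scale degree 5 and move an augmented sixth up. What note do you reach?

Scale degree 5 of Bb natural minor is F.
An augmented sixth (10 semitones) above F lands on the letter D, giving D#.

D#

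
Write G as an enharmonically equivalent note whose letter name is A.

Abb

G is pitch class 7. The letter A alone is pitch class 9.
To reach pitch class 7 from A requires an offset of -2 semitones, i.e. double flat: Abb.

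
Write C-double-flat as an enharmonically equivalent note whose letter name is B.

Bb

Plain B sits 1 semitone above Cbb, so on the letter B the same pitch needs a flat: Bb.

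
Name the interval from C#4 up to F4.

diminished fourth

The letter names run C→F, a span of 3 letter steps, so the interval is some kind of fourth.
C# to F is 4 semitones. A perfect fourth is 5, so 4 makes it diminished.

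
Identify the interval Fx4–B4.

Counting letters F–G–A–B gives a fourth.
F##→B = 4 semitones, 1 narrower than the perfect fourth (5), so diminished.

diminished fourth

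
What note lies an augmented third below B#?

B down a major third is G, so the target letter is G.
From B#, an augmented third is 5 semitones down: G.

G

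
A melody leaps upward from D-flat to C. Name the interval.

Counting letters D–E–F–G–A–B–C gives a seventh.
Db→C = 11 semitones, exactly the major seventh.

major seventh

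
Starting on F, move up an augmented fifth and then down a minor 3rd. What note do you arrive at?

An augmented fifth up from F is C# (letter C, 8 semitones up).
A minor third down from C# is A# (letter A, 3 semitones down).

A#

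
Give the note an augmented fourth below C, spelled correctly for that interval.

Gb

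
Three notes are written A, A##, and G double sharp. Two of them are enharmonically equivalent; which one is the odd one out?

In 12-tone equal temperament, enharmonic equivalents share a pitch class. A is pitch class 9; A## is pitch class 11; G## is pitch class 9.
A and G## share pitch class 9, while A## is pitch class 11.

A##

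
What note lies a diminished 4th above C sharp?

F

A fourth above C lands on the letter F.
A diminished fourth spans 4 semitones, so C# moves to pitch class 5. On the letter F that is F.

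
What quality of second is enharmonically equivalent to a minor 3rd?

augmented

A minor third spans 3 semitones.
A second spanning 3 semitones is augmented (the major second is 2).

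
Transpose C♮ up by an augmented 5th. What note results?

G#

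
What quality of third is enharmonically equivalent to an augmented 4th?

doubly augmented

An augmented fourth spans 6 semitones.
A third spanning 6 semitones is doubly augmented (the major third is 4).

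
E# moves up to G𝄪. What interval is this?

The letter names run E→G, a span of 2 letter steps, so the interval is some kind of third.
E# to G## is 4 semitones. A major third is 4, so 4 makes it major.

major third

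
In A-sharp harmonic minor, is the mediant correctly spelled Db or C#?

Each scale degree takes a distinct letter name. Degree 3 of a scale on A must use the letter C.
C# and Db are enharmonically the same pitch, but only C# uses the letter C, so it is the correct spelling here.

C#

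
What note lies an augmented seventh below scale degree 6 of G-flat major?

Fbb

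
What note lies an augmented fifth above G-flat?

D

A fifth above G lands on the letter D.
An augmented fifth spans 8 semitones, so Gb moves to pitch class 2. On the letter D that is D.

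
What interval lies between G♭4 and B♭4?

major third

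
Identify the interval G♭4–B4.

augmented third

The letter names run G→B, a span of 2 letter steps, so the interval is some kind of third.
Gb to B is 5 semitones. A major third is 4, so 5 makes it augmented.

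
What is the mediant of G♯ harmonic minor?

B

Degree 3 takes the letter 2 steps above G, which is B.
In harmonic minor, degree 3 sits 3 semitones above the tonic. G# + 3 semitones is pitch class 11, spelled on B as B.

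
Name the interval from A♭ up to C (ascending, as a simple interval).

Counting letters A–B–C gives a third.
Ab→C = 4 semitones, exactly the major third.

major third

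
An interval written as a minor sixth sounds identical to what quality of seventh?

A minor sixth spans 8 semitones.
A seventh spanning 8 semitones is doubly diminished (the major seventh is 11).

doubly diminished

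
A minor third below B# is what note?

B down a major third is G, so the target letter is G.
From B#, a minor third is 3 semitones down: G##.

G##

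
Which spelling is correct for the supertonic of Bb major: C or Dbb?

C

Each scale degree takes a distinct letter name. Degree 2 of a scale on B must use the letter C.
C and Dbb are enharmonically the same pitch, but only C uses the letter C, so it is the correct spelling here.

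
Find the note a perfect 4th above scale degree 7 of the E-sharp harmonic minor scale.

G##

Scale degree 7 of E# harmonic minor is D##.
A perfect fourth (5 semitones) above D## lands on the letter G, giving G##.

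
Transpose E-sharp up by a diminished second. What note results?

F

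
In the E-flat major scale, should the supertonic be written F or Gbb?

Each scale degree takes a distinct letter name. Degree 2 of a scale on E must use the letter F.
F and Gbb are enharmonically the same pitch, but only F uses the letter F, so it is the correct spelling here.

F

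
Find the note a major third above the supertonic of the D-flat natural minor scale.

The supertonic of Db natural minor is Eb.
A major third (4 semitones) above Eb lands on the letter G, giving G.

G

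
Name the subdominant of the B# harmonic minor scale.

Degree 4 takes the letter 3 steps above B, which is E.
In harmonic minor, degree 4 sits 5 semitones above the tonic. B# + 5 semitones is pitch class 5, spelled on E as E#.

E#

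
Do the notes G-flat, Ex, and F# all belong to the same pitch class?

Yes

Gb = pitch class 6 and E## = pitch class 6 and F# = pitch class 6 — the same pitch class, so they are enharmonic equivalents.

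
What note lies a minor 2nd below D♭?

C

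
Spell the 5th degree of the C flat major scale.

Gb

The Cb major scale runs Cb Db Eb Fb Gb Ab Bb.
Degree 5 is Gb.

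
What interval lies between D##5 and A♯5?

diminished fifth

The letter names run D→A, a span of 4 letter steps, so the interval is some kind of fifth.
D## to A# is 6 semitones. A perfect fifth is 7, so 6 makes it diminished.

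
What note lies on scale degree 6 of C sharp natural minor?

The C# natural minor scale runs C# D# E F# G# A B.
Degree 6 is A.

A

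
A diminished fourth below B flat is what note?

B down a perfect fourth is F#, so the target letter is F.
From Bb, a diminished fourth is 4 semitones down: F#.

F#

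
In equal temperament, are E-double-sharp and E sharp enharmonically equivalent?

No

Two spellings are enharmonically equivalent only if they share a pitch class.
Here E## → 6, E# → 5; 5 ≠ 6, so they are not.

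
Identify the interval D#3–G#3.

The letter names run D→G, a span of 3 letter steps, so the interval is some kind of fourth.
D# to G# is 5 semitones. A perfect fourth is 5, so 5 makes it perfect.

perfect fourth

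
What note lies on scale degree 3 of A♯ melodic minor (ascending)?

C#

Degree 3 takes the letter 2 steps above A, which is C.
In melodic minor (ascending), degree 3 sits 3 semitones above the tonic. A# + 3 semitones is pitch class 1, spelled on C as C#.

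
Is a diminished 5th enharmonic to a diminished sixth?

A diminished fifth spans 6 semitones; a diminished sixth spans 7.
The spans differ, so they are not enharmonic equivalents.

No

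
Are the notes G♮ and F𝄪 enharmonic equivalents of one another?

G = pitch class 7 and F## = pitch class 7 — the same pitch class, so they are enharmonic equivalents.

Yes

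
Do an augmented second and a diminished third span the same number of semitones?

An augmented second spans 3 semitones; a diminished third spans 2.
The spans differ, so they are not enharmonic equivalents.

No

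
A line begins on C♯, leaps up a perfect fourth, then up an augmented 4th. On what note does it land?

B#

A perfect fourth up from C# is F# (letter F, 5 semitones up).
An augmented fourth up from F# is B# (letter B, 6 semitones up).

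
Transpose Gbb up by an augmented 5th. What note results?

Db

G up a perfect fifth is D, so the target letter is D.
From Gbb, an augmented fifth is 8 semitones up: Db.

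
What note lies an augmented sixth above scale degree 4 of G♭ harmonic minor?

A

Scale degree 4 of Gb harmonic minor is Cb.
An augmented sixth (10 semitones) above Cb lands on the letter A, giving A.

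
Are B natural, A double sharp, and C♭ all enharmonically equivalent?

Yes

B is pitch class 11; A## is pitch class 11; Cb is pitch class 11.
All spellings map to pitch class 11, so they are enharmonically equivalent.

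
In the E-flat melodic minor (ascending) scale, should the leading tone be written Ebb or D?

Each scale degree takes a distinct letter name. Degree 7 of a scale on E must use the letter D.
D and Ebb are enharmonically the same pitch, but only D uses the letter D, so it is the correct spelling here.

D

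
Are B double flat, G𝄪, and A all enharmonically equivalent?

Yes

Bbb is pitch class 9; G## is pitch class 9; A is pitch class 9.
All spellings map to pitch class 9, so they are enharmonically equivalent.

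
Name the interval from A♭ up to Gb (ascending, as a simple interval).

Counting letters A–B–C–D–E–F–G gives a seventh.
Ab→Gb = 10 semitones, 1 narrower than the major seventh (11), so minor.

minor seventh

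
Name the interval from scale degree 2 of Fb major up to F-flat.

Scale degree 2 of Fb major is Gb.
Gb up to Fb: letters G→F make it a seventh; 10 semitones makes it minor.

minor seventh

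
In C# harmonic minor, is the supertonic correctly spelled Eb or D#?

Each scale degree takes a distinct letter name. Degree 2 of a scale on C must use the letter D.
D# and Eb are enharmonically the same pitch, but only D# uses the letter D, so it is the correct spelling here.

D#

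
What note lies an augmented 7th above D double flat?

D up a major seventh is C#, so the target letter is C.
From Dbb, an augmented seventh is 12 semitones up: C.

C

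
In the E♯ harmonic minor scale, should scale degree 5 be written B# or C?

B#

Each scale degree takes a distinct letter name. Degree 5 of a scale on E must use the letter B.
B# and C are enharmonically the same pitch, but only B# uses the letter B, so it is the correct spelling here.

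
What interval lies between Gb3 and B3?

augmented third

Counting letters G–A–B gives a third.
Gb→B = 5 semitones, 1 wider than the major third (4), so augmented.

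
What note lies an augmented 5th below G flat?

A fifth below G lands on the letter C.
An augmented fifth spans 8 semitones, so Gb moves to pitch class 10. On the letter C that is Cbb.

Cbb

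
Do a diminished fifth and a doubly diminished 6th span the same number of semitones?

Yes

A diminished fifth spans 6 semitones; a doubly diminished sixth spans 6.
They are enharmonically equivalent.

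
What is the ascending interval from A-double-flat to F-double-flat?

minor sixth

Counting letters A–B–C–D–E–F gives a sixth.
Abb→Fbb = 8 semitones, 1 narrower than the major sixth (9), so minor.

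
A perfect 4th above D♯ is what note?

A fourth above D lands on the letter G.
A perfect fourth spans 5 semitones, so D# moves to pitch class 8. On the letter G that is G#.

G#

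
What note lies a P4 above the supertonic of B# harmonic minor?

F##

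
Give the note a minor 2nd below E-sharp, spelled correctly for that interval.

E down a major second is D, so the target letter is D.
From E#, a minor second is 1 semitone down: D##.

D##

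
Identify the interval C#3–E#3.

Counting letters C–D–E gives a third.
C#→E# = 4 semitones, exactly the major third.

major third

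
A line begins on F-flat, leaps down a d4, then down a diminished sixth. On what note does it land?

A diminished fourth down from Fb is C (letter C, 4 semitones down).
A diminished sixth down from C is E# (letter E, 7 semitones down).

E#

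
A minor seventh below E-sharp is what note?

F##

A seventh below E lands on the letter F.
A minor seventh spans 10 semitones, so E# moves to pitch class 7. On the letter F that is F##.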